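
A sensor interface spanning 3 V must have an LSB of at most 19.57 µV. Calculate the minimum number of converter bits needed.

Number of steps required ≥ 3 V / 19.57 µV = 153295.86.
Need 2^N ≥ 153295.86; 2^17 = 131072, 2^18 = 262144.
Minimum N = 18.

18 bits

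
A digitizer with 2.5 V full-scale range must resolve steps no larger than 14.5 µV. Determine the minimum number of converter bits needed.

Number of steps required ≥ 2.5 V / 14.5 µV = 172413.79.
Need 2^N ≥ 172413.79; 2^17 = 131072, 2^18 = 262144.
Minimum N = 18.

18 bits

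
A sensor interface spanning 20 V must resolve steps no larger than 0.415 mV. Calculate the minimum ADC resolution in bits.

Number of steps required ≥ 20 V / 0.415 mV = 48192.77.
Need 2^N ≥ 48192.77; 2^15 = 32768, 2^16 = 65536.
Minimum N = 16.

16 bits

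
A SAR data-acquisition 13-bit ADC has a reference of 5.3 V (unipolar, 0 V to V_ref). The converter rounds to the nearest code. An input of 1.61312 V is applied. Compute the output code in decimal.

code 2493

With 8192 levels over 5.3 V, one step is 0.647 mV.
(V_in − V_low)/LSB = (1.61312 − 0) / 0.000646973 = 2493.336.
round(2493.336) = 2493.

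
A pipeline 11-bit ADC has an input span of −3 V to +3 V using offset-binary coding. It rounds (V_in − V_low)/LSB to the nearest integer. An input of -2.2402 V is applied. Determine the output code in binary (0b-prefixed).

code 0b100000011 (decimal 259)

With 2048 levels over 6 V, one step is 2.930 mV.
(-2.2402 − (−3)) / 0.00292969 = 259.345 LSBs.
So the output code is 259.
In binary (0b-prefixed): 0b100000011.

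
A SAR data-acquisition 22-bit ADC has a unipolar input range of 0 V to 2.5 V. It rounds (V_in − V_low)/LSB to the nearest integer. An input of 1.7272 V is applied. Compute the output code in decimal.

With 4194304 levels over 2.5 V, one step is 0.60 µV.
Input sits at 2897760.748 steps above V_low.
So the output code is 2897761.

code 2897761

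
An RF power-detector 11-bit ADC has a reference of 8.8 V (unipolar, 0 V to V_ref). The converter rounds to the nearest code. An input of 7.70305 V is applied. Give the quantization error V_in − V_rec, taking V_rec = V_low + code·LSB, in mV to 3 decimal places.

-1.247 mV

Step size: 8.8 V ÷ 2^11 = 4.297 mV.
Scaled input = 1792.7098 LSBs, so code = 1793.
Code 1793 maps back to 0 + 1793×0.00429688 V = 7.7042969 V.
Difference: -0.00124687 V → -1.247 mV.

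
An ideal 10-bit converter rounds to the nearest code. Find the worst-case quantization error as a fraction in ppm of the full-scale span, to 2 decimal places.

Rounding → worst-case error = ½ LSB = V_FS/2^11, so 1e+06/2048 = 488.281 ppm of full scale.

488.28 ppm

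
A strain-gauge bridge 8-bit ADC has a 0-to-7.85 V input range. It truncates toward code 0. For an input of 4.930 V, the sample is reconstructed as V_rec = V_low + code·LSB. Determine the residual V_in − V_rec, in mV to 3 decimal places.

LSB = 7.85/2^8 = 30.664 mV.
(V_in − V_low)/LSB = (4.930 − 0)/0.0306641 = 160.7745 → code 160 (floor).
Code 160 maps back to 0 + 160×0.0306641 V = 4.90625 V.
V_in − V_rec = 0.02375 V = 23.750 mV.

23.750 mV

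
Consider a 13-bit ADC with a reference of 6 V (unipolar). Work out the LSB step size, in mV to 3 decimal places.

0.732 mV

Full-scale span = 6 V.
LSB = 6 / 2^13 = 6 / 8192 = 0.000732422 V = 0.732 mV.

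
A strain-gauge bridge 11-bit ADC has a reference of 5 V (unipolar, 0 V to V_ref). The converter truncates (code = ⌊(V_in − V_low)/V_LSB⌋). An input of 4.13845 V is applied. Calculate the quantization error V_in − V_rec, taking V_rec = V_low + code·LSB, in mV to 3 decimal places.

One LSB is 5 V / 2048 = 2.441 mV.
(4.13845 − 0)/0.00244141 = 1695.1091; ⌊·⌋ gives code 1695.
Reconstructed: 4.1381836 V.
Difference: 0.000266406 V → 0.266 mV.

0.266 mV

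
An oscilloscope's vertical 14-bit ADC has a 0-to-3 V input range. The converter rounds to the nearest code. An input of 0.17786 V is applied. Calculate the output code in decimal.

code 971

Full-scale span = 3 V; LSB = 3/2^14 = 183.11 µV.
(0.17786 − 0) / 0.000183105 = 971.353 LSBs.
So the output code is 971.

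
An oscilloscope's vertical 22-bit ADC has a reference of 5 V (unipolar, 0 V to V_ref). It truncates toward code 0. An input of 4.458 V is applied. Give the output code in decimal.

Full-scale span = 5 V; LSB = 5/2^22 = 1.19 µV.
(V_in − V_low)/LSB = (4.458 − 0) / 1.19209e-06 = 3739641.446.
⌊·⌋(3739641.446) = 3739641.

code 3739641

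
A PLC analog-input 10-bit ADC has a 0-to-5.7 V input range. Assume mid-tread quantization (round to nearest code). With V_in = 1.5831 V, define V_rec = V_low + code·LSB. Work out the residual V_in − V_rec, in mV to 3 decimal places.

LSB = 5.7/2^10 = 5.566 mV.
(1.5831 − 0)/0.00556641 = 284.4025; round gives code 284.
Code 284 maps back to 0 + 284×0.00556641 V = 1.5808594 V.
V_in − V_rec = 0.00224062 V = 2.241 mV.

2.241 mV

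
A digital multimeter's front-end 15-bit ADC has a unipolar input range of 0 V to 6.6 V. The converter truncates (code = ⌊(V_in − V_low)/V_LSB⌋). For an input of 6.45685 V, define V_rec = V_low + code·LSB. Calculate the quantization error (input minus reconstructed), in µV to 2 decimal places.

56.79 µV

One LSB is 6.6 V / 32768 = 201.42 µV.
(V_in − V_low)/LSB = (6.45685 − 0)/0.000201416 = 32057.2819 → code 32057 (floor).
V_rec = 0 + 32057·0.000201416 = 6.4567932 V.
V_in − V_rec = 5.67871e-05 V = 56.79 µV.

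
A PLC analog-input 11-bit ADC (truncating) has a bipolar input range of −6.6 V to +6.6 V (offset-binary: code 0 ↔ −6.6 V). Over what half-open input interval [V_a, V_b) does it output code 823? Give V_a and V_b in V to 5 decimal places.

LSB = 13.2/2^11 = 6.445 mV.
V_a = V_low + 823·LSB = -1.29551 V; V_b = V_low + 824·LSB = -1.28906 V.

[-1.29551 V, -1.28906 V)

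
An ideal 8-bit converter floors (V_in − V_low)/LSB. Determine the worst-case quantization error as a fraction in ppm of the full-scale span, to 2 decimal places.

3906.25 ppm

Truncating → worst-case error = 1 LSB = V_FS/2^8, so 1e+06/256 = 3906.25 ppm of full scale.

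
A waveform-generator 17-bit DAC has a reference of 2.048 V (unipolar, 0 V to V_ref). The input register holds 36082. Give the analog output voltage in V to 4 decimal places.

LSB = 2.048 V / 2^17 = 15.62 µV.
V_out = 0 + 36082 × 1.5625e-05 V = 0.563781 V.

0.5638 V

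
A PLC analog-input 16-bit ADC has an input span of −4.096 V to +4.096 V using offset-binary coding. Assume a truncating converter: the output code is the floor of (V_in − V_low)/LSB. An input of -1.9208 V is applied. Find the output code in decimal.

code 17401

LSB = 8.192 V / 65536 = 125.00 µV.
Input sits at 17401.600 steps above V_low.
So the output code is 17401.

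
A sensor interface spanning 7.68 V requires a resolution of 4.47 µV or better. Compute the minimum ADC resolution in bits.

Number of steps required ≥ 7.68 V / 4.47 µV = 1718120.81.
Need 2^N ≥ 1718120.81; 2^20 = 1048576, 2^21 = 2097152.
Minimum N = 21.

21 bits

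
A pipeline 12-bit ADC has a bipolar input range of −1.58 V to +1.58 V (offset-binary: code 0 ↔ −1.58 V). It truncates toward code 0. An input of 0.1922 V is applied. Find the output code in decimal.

Full-scale span = 3.16 V; LSB = 3.16/2^12 = 0.771 mV.
Input sits at 2297.130 steps above V_low.
Floor → code 2297.

code 2297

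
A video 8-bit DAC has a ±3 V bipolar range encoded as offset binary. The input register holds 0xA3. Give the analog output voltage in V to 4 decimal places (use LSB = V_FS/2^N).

0.8203 V

LSB = 6 V / 2^8 = 23.438 mV.
Code 0xA3 = 163 decimal.
V_out = (−3) + 163 × 0.0234375 V = 0.820312 V.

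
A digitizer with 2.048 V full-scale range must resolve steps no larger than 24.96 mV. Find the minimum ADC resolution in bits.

7 bits

Number of steps required ≥ 2.048 V / 24.96 mV = 82.05.
Need 2^N ≥ 82.05; 2^6 = 64, 2^7 = 128.
Minimum N = 7.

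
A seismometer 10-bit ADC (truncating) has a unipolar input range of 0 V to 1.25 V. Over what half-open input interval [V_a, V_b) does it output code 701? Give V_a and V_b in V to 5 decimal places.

LSB = 1.25/2^10 = 1.221 mV.
V_a = V_low + 701·LSB = 0.855713 V; V_b = V_low + 702·LSB = 0.856934 V.

[0.85571 V, 0.85693 V)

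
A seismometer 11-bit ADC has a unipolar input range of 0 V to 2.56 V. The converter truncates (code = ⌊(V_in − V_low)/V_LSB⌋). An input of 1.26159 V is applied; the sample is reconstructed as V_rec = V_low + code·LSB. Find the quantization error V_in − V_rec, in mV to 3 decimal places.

0.340 mV

Step size: 2.56 V ÷ 2^11 = 1.250 mV.
Scaled input = 1009.2720 LSBs, so code = 1009.
Reconstructed: 1.26125 V.
Error = 1.26159 − 1.26125 = 0.00034 V = 0.340 mV.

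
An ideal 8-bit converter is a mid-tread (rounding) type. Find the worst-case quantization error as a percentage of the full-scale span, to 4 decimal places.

0.1953 %

Rounding → worst-case error = ½ LSB = V_FS/2^9, so 100/512 = 0.195312 % of full scale.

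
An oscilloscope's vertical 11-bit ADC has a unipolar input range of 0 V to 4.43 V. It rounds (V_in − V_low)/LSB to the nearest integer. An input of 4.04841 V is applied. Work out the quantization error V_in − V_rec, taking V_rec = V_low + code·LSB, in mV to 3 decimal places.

-0.887 mV

LSB = 4.43/2^11 = 2.163 mV.
Scaled input = 1871.5900 LSBs, so code = 1872.
Reconstructed: 4.0492969 V.
Difference: -0.000886875 V → -0.887 mV.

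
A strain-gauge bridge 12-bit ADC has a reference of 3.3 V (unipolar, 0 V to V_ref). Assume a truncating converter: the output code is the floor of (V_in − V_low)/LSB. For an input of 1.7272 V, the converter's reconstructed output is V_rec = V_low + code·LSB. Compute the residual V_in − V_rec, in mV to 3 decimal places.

Step size: 3.3 V ÷ 2^12 = 0.806 mV.
(V_in − V_low)/LSB = (1.7272 − 0)/0.000805664 = 2143.8216 → code 2143 (floor).
V_rec = 0 + 2143·0.000805664 = 1.7265381 V.
Error = 1.7272 − 1.7265381 = 0.000661914 V = 0.662 mV.

0.662 mV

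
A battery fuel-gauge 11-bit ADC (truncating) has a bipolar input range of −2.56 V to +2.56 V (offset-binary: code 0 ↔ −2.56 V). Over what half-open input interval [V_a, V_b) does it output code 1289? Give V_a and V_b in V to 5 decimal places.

LSB = 5.12/2^11 = 2.500 mV.
V_a = V_low + 1289·LSB = 0.6625 V; V_b = V_low + 1290·LSB = 0.665 V.

[0.66250 V, 0.66500 V)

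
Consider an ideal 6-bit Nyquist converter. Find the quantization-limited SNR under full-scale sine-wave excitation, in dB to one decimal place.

SNR ≈ 6.02·N + 1.76 dB = 6.02·6 + 1.76 = 37.88 dB.

37.9 dB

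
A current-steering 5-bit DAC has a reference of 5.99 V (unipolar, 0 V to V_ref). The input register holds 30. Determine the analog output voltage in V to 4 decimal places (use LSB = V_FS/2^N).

LSB = 5.99 V / 2^5 = 187.188 mV.
V_out = 0 + 30 × 0.187188 V = 5.61562 V.

5.6156 V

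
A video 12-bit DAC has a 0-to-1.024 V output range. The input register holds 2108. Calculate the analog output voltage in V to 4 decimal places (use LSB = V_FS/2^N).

LSB = 1.024 V / 2^12 = 250.00 µV.
V_out = 0 + 2108 × 0.00025 V = 0.527 V.

0.5270 V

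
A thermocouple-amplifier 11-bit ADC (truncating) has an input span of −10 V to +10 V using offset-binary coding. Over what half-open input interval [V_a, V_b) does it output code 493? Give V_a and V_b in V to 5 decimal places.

[-5.18555 V, -5.17578 V)

LSB = 20/2^11 = 9.766 mV.
V_a = V_low + 493·LSB = -5.18555 V; V_b = V_low + 494·LSB = -5.17578 V.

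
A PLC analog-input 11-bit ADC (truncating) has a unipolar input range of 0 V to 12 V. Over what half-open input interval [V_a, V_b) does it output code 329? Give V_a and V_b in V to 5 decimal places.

LSB = 12/2^11 = 5.859 mV.
V_a = V_low + 329·LSB = 1.92773 V; V_b = V_low + 330·LSB = 1.93359 V.

[1.92773 V, 1.93359 V)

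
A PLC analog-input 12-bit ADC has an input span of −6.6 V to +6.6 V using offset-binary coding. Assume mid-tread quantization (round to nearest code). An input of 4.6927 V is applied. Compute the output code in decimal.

Full-scale span = 13.2 V; LSB = 13.2/2^12 = 3.223 mV.
Input sits at 3504.159 steps above V_low.
So the output code is 3504.

code 3504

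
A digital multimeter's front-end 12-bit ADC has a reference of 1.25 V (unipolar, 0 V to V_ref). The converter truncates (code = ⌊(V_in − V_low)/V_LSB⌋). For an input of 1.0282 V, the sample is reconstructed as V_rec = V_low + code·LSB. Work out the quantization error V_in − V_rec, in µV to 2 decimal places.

62.79 µV

One LSB is 1.25 V / 4096 = 305.18 µV.
(1.0282 − 0)/0.000305176 = 3369.2058; ⌊·⌋ gives code 3369.
V_rec = 0 + 3369·0.000305176 = 1.0281372 V.
V_in − V_rec = 6.2793e-05 V = 62.79 µV.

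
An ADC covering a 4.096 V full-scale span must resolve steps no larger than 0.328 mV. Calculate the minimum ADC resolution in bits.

Number of steps required ≥ 4.096 V / 0.328 mV = 12487.80.
Need 2^N ≥ 12487.80; 2^13 = 8192, 2^14 = 16384.
Minimum N = 14.

14 bits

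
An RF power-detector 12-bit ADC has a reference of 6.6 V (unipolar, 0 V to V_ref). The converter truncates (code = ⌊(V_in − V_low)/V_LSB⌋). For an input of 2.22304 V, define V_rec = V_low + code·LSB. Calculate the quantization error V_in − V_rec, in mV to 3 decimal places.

1.019 mV

LSB = 6.6/2^12 = 1.611 mV.
(2.22304 − 0)/0.00161133 = 1379.6321; ⌊·⌋ gives code 1379.
Code 1379 maps back to 0 + 1379×0.00161133 V = 2.2220215 V.
Difference: 0.00101852 V → 1.019 mV.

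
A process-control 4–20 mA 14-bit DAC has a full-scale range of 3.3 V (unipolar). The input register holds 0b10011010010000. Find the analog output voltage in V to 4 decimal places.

LSB = 3.3 V / 2^14 = 201.42 µV.
Code 0b10011010010000 = 9872 decimal.
V_out = 0 + 9872 × 0.000201416 V = 1.98838 V.

1.9884 V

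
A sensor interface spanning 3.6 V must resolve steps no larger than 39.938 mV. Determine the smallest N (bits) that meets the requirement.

7 bits

Number of steps required ≥ 3.6 V / 39.938 mV = 90.14.
Need 2^N ≥ 90.14; 2^6 = 64, 2^7 = 128.
Minimum N = 7.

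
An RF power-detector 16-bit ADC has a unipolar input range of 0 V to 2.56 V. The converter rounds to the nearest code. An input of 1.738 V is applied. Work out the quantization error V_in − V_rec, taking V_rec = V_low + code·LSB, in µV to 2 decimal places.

Step size: 2.56 V ÷ 2^16 = 39.06 µV.
(1.738 − 0)/3.90625e-05 = 44492.8000; round gives code 44493.
Reconstructed: 1.7380078 V.
V_in − V_rec = -7.8125e-06 V = -7.81 µV.

-7.81 µV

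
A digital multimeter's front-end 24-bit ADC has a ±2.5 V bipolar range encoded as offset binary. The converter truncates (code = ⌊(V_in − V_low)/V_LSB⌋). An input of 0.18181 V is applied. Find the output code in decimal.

code 8998661

Full-scale span = 5 V; LSB = 5/2^24 = 0.30 µV.
Input sits at 8998661.128 steps above V_low.
Floor → code 8998661.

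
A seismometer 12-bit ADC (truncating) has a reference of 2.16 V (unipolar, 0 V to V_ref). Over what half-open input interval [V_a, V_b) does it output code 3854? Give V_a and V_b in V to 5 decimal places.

[2.03238 V, 2.03291 V)

LSB = 2.16/2^12 = 0.527 mV.
V_a = V_low + 3854·LSB = 2.03238 V; V_b = V_low + 3855·LSB = 2.03291 V.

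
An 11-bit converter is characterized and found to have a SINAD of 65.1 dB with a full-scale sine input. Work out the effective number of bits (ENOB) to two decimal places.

ENOB = (SINAD − 1.76) / 6.02 = (65.1 − 1.76)/6.02 = 10.522.

10.52 bits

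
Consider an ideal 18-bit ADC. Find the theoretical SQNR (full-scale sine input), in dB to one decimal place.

SNR ≈ 6.02·N + 1.76 dB = 6.02·18 + 1.76 = 110.12 dB.

110.1 dB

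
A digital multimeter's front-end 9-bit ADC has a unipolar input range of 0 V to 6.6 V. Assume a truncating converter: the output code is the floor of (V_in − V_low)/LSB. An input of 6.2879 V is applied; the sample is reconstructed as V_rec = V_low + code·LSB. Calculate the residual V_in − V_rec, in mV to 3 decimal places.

LSB = 6.6/2^9 = 12.891 mV.
Scaled input = 487.7886 LSBs, so code = 487.
Reconstructed: 6.2777344 V.
V_in − V_rec = 0.0101656 V = 10.166 mV.

10.166 mV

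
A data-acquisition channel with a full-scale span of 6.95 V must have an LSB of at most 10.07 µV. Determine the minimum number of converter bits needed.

Number of steps required ≥ 6.95 V / 10.07 µV = 690168.82.
Need 2^N ≥ 690168.82; 2^19 = 524288, 2^20 = 1048576.
Minimum N = 20.

20 bits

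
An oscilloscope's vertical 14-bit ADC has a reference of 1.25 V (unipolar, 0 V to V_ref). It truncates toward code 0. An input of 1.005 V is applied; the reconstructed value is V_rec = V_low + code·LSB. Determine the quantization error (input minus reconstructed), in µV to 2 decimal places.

56.15 µV

LSB = 1.25/2^14 = 76.29 µV.
(V_in − V_low)/LSB = (1.005 − 0)/7.62939e-05 = 13172.7360 → code 13172 (floor).
Code 13172 maps back to 0 + 13172×7.62939e-05 V = 1.0049438 V.
Error = 1.005 − 1.0049438 = 5.61523e-05 V = 56.15 µV.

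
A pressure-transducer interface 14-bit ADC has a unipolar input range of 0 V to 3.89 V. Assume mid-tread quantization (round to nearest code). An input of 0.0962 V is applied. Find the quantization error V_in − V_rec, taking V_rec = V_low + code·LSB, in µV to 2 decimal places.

42.16 µV

LSB = 3.89/2^14 = 237.43 µV.
Scaled input = 405.1776 LSBs, so code = 405.
Reconstructed: 0.096157837 V.
Difference: 4.21631e-05 V → 42.16 µV.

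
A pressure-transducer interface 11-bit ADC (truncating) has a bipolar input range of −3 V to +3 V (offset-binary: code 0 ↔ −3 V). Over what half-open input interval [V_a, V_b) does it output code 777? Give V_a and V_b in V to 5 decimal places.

[-0.72363 V, -0.72070 V)

LSB = 6/2^11 = 2.930 mV.
V_a = V_low + 777·LSB = -0.723633 V; V_b = V_low + 778·LSB = -0.720703 V.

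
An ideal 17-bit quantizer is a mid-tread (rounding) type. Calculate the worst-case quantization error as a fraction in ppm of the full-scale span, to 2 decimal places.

Rounding → worst-case error = ½ LSB = V_FS/2^18, so 1e+06/262144 = 3.8147 ppm of full scale.

3.81 ppm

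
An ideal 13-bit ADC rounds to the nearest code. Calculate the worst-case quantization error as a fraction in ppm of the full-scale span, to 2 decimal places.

61.04 ppm

Rounding → worst-case error = ½ LSB = V_FS/2^14, so 1e+06/16384 = 61.0352 ppm of full scale.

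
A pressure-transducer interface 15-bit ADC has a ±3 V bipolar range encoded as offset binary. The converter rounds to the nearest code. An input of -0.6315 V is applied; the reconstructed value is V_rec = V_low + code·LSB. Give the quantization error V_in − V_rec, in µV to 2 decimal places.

One LSB is 6 V / 32768 = 183.11 µV.
Scaled input = 12935.1680 LSBs, so code = 12935.
V_rec = (−3) + 12935·0.000183105 = -0.63153076 V.
Error = -0.6315 − (−0.63153076) = 3.07617e-05 V = 30.76 µV.

30.76 µV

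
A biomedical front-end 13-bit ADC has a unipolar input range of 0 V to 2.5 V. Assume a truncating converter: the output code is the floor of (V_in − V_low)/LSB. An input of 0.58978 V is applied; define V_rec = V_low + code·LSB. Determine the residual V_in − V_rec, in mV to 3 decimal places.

One LSB is 2.5 V / 8192 = 305.18 µV.
(0.58978 − 0)/0.000305176 = 1932.5911; ⌊·⌋ gives code 1932.
Code 1932 maps back to 0 + 1932×0.000305176 V = 0.58959961 V.
V_in − V_rec = 0.000180391 V = 0.180 mV.

0.180 mV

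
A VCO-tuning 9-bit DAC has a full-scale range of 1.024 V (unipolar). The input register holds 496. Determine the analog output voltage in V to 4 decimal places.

0.9920 V

LSB = 1.024 V / 2^9 = 2.000 mV.
V_out = 0 + 496 × 0.002 V = 0.992 V.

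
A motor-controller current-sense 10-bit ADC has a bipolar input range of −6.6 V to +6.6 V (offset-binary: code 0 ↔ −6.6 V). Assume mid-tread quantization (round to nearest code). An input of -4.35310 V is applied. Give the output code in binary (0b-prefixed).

code 0b10101110 (decimal 174)

LSB = 13.2 V / 1024 = 12.891 mV.
(V_in − V_low)/LSB = (-4.35310 − (−6.6)) / 0.0128906 = 174.305.
So the output code is 174.
In binary (0b-prefixed): 0b10101110.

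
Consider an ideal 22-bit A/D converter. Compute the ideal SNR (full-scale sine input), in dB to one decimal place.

SNR ≈ 6.02·N + 1.76 dB = 6.02·22 + 1.76 = 134.20 dB.

134.2 dB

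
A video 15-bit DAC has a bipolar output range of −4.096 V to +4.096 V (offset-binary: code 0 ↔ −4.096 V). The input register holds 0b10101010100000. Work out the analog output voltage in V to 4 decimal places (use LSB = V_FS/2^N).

LSB = 8.192 V / 2^15 = 250.00 µV.
Code 0b10101010100000 = 10912 decimal.
V_out = (−4.096) + 10912 × 0.00025 V = -1.368 V.

-1.3680 V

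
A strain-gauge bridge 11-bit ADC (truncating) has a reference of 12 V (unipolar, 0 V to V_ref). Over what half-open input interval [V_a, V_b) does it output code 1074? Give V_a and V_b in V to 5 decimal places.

LSB = 12/2^11 = 5.859 mV.
V_a = V_low + 1074·LSB = 6.29297 V; V_b = V_low + 1075·LSB = 6.29883 V.

[6.29297 V, 6.29883 V)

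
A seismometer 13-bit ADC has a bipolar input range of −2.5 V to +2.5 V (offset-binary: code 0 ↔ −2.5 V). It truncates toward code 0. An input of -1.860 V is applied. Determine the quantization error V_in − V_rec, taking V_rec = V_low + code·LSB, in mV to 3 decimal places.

0.352 mV

One LSB is 5 V / 8192 = 0.610 mV.
(V_in − V_low)/LSB = (-1.860 − (−2.5))/0.000610352 = 1048.5760 → code 1048 (floor).
Reconstructed: -1.8603516 V.
Error = -1.860 − (−1.8603516) = 0.000351562 V = 0.352 mV.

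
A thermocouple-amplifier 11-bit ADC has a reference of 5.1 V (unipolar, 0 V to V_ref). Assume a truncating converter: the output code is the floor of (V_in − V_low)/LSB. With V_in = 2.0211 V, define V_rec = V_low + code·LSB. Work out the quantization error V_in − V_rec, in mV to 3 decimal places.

LSB = 5.1/2^11 = 2.490 mV.
(V_in − V_low)/LSB = (2.0211 − 0)/0.00249023 = 811.6104 → code 811 (floor).
V_rec = 0 + 811·0.00249023 = 2.0195801 V.
Difference: 0.00151992 V → 1.520 mV.

1.520 mV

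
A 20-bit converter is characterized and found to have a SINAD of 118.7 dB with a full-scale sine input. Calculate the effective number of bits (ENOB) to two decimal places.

19.43 bits

ENOB = (SINAD − 1.76) / 6.02 = (118.7 − 1.76)/6.02 = 19.425.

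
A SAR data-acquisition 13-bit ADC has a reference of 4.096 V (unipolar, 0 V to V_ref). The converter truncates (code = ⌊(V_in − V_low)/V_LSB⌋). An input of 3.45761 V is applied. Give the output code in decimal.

code 6915

With 8192 levels over 4.096 V, one step is 0.500 mV.
Input sits at 6915.220 steps above V_low.
Floor → code 6915.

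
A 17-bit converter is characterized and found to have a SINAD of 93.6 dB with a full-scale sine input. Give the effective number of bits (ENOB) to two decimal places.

ENOB = (SINAD − 1.76) / 6.02 = (93.6 − 1.76)/6.02 = 15.256.

15.26 bits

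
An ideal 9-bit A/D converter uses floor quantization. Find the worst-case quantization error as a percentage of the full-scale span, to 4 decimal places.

Truncating → worst-case error = 1 LSB = V_FS/2^9, so 100/512 = 0.195312 % of full scale.

0.1953 %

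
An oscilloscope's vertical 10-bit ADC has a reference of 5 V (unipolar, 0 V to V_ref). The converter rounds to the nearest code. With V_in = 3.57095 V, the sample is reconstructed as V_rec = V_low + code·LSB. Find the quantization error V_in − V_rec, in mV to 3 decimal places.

1.614 mV

One LSB is 5 V / 1024 = 4.883 mV.
(V_in − V_low)/LSB = (3.57095 − 0)/0.00488281 = 731.3306 → code 731 (round).
Reconstructed: 3.5693359 V.
Difference: 0.00161406 V → 1.614 mV.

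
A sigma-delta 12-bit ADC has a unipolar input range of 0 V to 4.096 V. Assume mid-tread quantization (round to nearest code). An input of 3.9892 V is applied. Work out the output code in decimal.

code 3989

With 4096 levels over 4.096 V, one step is 1.000 mV.
(3.9892 − 0) / 0.001 = 3989.200 LSBs.
round(3989.200) = 3989.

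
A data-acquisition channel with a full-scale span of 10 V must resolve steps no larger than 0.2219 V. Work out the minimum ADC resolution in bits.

Number of steps required ≥ 10 V / 0.2219 V = 45.07.
Need 2^N ≥ 45.07; 2^5 = 32, 2^6 = 64.
Minimum N = 6.

6 bits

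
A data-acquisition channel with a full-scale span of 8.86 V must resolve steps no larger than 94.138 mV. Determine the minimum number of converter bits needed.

Number of steps required ≥ 8.86 V / 94.138 mV = 94.12.
Need 2^N ≥ 94.12; 2^6 = 64, 2^7 = 128.
Minimum N = 7.

7 bits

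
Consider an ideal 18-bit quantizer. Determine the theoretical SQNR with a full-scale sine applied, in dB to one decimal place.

110.1 dB

SNR ≈ 6.02·N + 1.76 dB = 6.02·18 + 1.76 = 110.12 dB.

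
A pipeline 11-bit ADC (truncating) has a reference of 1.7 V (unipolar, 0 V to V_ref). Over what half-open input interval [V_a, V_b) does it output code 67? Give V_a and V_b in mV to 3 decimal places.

[55.615 mV, 56.445 mV)

LSB = 1.7/2^11 = 0.830 mV.
V_a = V_low + 67·LSB = 0.0556152 V; V_b = V_low + 68·LSB = 0.0564453 V.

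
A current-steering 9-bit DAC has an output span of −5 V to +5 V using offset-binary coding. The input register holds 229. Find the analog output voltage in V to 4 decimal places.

LSB = 10 V / 2^9 = 19.531 mV.
V_out = (−5) + 229 × 0.0195312 V = -0.527344 V.

-0.5273 V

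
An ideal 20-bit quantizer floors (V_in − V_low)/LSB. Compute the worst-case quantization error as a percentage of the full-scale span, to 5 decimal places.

0.00010 %

Truncating → worst-case error = 1 LSB = V_FS/2^20, so 100/1048576 = 9.53674e-05 % of full scale.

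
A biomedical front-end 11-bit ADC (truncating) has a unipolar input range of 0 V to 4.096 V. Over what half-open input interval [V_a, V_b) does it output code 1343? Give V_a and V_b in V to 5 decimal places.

[2.68600 V, 2.68800 V)

LSB = 4.096/2^11 = 2.000 mV.
V_a = V_low + 1343·LSB = 2.686 V; V_b = V_low + 1344·LSB = 2.688 V.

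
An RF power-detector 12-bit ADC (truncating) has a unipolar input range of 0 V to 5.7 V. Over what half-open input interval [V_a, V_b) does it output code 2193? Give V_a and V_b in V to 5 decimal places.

LSB = 5.7/2^12 = 1.392 mV.
V_a = V_low + 2193·LSB = 3.05178 V; V_b = V_low + 2194·LSB = 3.05317 V.

[3.05178 V, 3.05317 V)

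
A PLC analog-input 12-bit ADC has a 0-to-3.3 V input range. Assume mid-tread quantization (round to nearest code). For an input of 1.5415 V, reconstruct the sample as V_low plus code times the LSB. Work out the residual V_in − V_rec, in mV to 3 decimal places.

Step size: 3.3 V ÷ 2^12 = 0.806 mV.
(1.5415 − 0)/0.000805664 = 1913.3285; round gives code 1913.
Reconstructed: 1.5412354 V.
V_in − V_rec = 0.000264648 V = 0.265 mV.

0.265 mV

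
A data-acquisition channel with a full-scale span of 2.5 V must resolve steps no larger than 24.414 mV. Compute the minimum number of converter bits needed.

Number of steps required ≥ 2.5 V / 24.414 mV = 102.40.
Need 2^N ≥ 102.40; 2^6 = 64, 2^7 = 128.
Minimum N = 7.

7 bits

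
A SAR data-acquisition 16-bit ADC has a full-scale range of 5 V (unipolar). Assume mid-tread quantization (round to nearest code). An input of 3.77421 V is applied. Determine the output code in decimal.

code 49469

Full-scale span = 5 V; LSB = 5/2^16 = 76.29 µV.
Input sits at 49469.325 steps above V_low.
Round → code 49469.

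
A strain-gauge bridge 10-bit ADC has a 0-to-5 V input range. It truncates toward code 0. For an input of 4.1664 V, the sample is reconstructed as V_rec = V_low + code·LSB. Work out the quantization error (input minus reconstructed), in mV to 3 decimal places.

LSB = 5/2^10 = 4.883 mV.
Scaled input = 853.2787 LSBs, so code = 853.
Code 853 maps back to 0 + 853×0.00488281 V = 4.1650391 V.
Difference: 0.00136094 V → 1.361 mV.

1.361 mV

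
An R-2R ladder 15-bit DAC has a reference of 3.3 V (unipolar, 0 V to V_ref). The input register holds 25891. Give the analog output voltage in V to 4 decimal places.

LSB = 3.3 V / 2^15 = 100.71 µV.
V_out = 0 + 25891 × 0.000100708 V = 2.60743 V.

2.6074 V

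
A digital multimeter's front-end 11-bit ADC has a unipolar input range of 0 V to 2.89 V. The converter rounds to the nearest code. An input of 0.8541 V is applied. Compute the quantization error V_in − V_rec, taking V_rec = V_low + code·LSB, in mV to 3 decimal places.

One LSB is 2.89 V / 2048 = 1.411 mV.
(0.8541 − 0)/0.00141113 = 605.2584; round gives code 605.
Reconstructed: 0.85373535 V.
Difference: 0.000364648 V → 0.365 mV.

0.365 mV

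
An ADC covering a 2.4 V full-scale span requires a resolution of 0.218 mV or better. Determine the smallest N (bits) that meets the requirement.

Number of steps required ≥ 2.4 V / 0.218 mV = 11009.17.
Need 2^N ≥ 11009.17; 2^13 = 8192, 2^14 = 16384.
Minimum N = 14.

14 bits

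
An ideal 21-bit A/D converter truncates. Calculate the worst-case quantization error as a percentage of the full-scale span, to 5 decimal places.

Truncating → worst-case error = 1 LSB = V_FS/2^21, so 100/2097152 = 4.76837e-05 % of full scale.

0.00005 %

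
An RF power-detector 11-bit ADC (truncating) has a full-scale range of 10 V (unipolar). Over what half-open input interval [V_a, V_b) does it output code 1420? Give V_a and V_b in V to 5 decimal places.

[6.93359 V, 6.93848 V)

LSB = 10/2^11 = 4.883 mV.
V_a = V_low + 1420·LSB = 6.93359 V; V_b = V_low + 1421·LSB = 6.93848 V.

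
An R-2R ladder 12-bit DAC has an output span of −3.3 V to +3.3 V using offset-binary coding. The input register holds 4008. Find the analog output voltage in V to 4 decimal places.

LSB = 6.6 V / 2^12 = 1.611 mV.
V_out = (−3.3) + 4008 × 0.00161133 V = 3.1582 V.

3.1582 V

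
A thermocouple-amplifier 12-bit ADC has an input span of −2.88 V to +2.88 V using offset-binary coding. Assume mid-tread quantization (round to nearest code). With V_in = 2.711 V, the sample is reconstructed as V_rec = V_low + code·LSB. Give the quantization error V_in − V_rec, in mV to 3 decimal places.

-0.250 mV

Step size: 5.76 V ÷ 2^12 = 1.406 mV.
Scaled input = 3975.8222 LSBs, so code = 3976.
Code 3976 maps back to (−2.88) + 3976×0.00140625 V = 2.71125 V.
V_in − V_rec = -0.00025 V = -0.250 mV.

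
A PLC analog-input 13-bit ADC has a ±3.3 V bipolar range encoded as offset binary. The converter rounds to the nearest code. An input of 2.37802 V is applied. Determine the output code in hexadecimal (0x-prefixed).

LSB = 6.6 V / 8192 = 0.806 mV.
(2.37802 − (−3.3)) / 0.000805664 = 7047.627 LSBs.
round(7047.627) = 7048.
In hexadecimal (0x-prefixed): 0x1B88.

code 0x1B88 (decimal 7048)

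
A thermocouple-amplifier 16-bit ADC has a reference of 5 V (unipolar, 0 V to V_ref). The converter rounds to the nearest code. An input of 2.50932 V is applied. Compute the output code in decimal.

code 32890

With 65536 levels over 5 V, one step is 76.29 µV.
Input sits at 32890.159 steps above V_low.
Round → code 32890.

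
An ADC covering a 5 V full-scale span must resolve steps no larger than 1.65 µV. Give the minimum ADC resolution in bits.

22 bits

Number of steps required ≥ 5 V / 1.65 µV = 3030303.03.
Need 2^N ≥ 3030303.03; 2^21 = 2097152, 2^22 = 4194304.
Minimum N = 22.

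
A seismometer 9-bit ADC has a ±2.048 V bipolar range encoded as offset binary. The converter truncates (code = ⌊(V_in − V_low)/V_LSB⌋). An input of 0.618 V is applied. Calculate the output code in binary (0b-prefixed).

code 0b101001101 (decimal 333)

With 512 levels over 4.096 V, one step is 8.000 mV.
(V_in − V_low)/LSB = (0.618 − (−2.048)) / 0.008 = 333.250.
⌊·⌋(333.250) = 333.
In binary (0b-prefixed): 0b101001101.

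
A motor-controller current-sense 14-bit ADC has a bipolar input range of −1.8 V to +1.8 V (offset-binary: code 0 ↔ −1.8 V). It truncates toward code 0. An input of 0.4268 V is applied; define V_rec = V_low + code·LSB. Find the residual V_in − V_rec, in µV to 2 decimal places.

91.02 µV

LSB = 3.6/2^14 = 219.73 µV.
Scaled input = 10134.4142 LSBs, so code = 10134.
V_rec = (−1.8) + 10134·0.000219727 = 0.42670898 V.
Difference: 9.10156e-05 V → 91.02 µV.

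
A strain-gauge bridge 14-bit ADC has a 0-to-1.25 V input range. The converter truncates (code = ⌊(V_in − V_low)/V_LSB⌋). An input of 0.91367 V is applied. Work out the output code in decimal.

Full-scale span = 1.25 V; LSB = 1.25/2^14 = 76.29 µV.
(0.91367 − 0) / 7.62939e-05 = 11975.655 LSBs.
Floor → code 11975.

code 11975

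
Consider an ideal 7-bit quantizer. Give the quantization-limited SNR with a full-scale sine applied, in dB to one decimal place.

43.9 dB

SNR ≈ 6.02·N + 1.76 dB = 6.02·7 + 1.76 = 43.90 dB.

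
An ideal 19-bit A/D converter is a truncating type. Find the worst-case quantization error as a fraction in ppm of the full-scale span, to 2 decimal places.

Truncating → worst-case error = 1 LSB = V_FS/2^19, so 1e+06/524288 = 1.90735 ppm of full scale.

1.91 ppm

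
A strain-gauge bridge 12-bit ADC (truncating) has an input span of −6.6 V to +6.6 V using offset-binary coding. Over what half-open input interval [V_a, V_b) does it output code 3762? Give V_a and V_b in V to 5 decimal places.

[5.52363 V, 5.52686 V)

LSB = 13.2/2^12 = 3.223 mV.
V_a = V_low + 3762·LSB = 5.52363 V; V_b = V_low + 3763·LSB = 5.52686 V.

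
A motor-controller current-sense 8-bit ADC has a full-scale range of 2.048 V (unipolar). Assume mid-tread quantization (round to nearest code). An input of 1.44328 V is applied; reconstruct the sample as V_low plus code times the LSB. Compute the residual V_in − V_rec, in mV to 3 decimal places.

3.280 mV

Step size: 2.048 V ÷ 2^8 = 8.000 mV.
(1.44328 − 0)/0.008 = 180.4100; round gives code 180.
Code 180 maps back to 0 + 180×0.008 V = 1.44 V.
V_in − V_rec = 0.00328 V = 3.280 mV.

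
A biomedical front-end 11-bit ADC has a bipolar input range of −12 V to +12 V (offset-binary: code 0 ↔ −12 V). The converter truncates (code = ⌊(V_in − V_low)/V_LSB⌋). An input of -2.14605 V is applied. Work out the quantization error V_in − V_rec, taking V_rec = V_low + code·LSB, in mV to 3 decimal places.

One LSB is 24 V / 2048 = 11.719 mV.
Scaled input = 840.8704 LSBs, so code = 840.
Reconstructed: -2.15625 V.
Error = -2.14605 − (−2.15625) = 0.0102 V = 10.200 mV.

10.200 mV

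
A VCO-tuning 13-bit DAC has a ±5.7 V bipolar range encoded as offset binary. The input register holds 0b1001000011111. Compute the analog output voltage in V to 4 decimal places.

0.7556 V

LSB = 11.4 V / 2^13 = 1.392 mV.
Code 0b1001000011111 = 4639 decimal.
V_out = (−5.7) + 4639 × 0.0013916 V = 0.75564 V.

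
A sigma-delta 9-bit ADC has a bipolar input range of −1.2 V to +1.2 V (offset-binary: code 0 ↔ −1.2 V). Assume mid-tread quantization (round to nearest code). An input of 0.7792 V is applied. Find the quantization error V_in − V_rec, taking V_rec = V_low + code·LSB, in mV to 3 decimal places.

1.075 mV

Step size: 2.4 V ÷ 2^9 = 4.688 mV.
(0.7792 − (−1.2))/0.0046875 = 422.2293; round gives code 422.
V_rec = (−1.2) + 422·0.0046875 = 0.778125 V.
V_in − V_rec = 0.001075 V = 1.075 mV.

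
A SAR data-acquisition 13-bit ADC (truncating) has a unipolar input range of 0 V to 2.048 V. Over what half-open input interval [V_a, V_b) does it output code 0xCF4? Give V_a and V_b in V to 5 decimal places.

[0.82900 V, 0.82925 V)

LSB = 2.048/2^13 = 250.00 µV.
Code 0xCF4 = 3316 decimal.
V_a = V_low + 3316·LSB = 0.829 V; V_b = V_low + 3317·LSB = 0.82925 V.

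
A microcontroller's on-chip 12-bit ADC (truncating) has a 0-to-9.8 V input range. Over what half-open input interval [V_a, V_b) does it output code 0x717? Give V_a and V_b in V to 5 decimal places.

[4.34253 V, 4.34492 V)

LSB = 9.8/2^12 = 2.393 mV.
Code 0x717 = 1815 decimal.
V_a = V_low + 1815·LSB = 4.34253 V; V_b = V_low + 1816·LSB = 4.34492 V.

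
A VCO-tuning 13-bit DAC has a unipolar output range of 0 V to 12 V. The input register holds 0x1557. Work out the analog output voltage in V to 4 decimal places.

8.0024 V

LSB = 12 V / 2^13 = 1.465 mV.
Code 0x1557 = 5463 decimal.
V_out = 0 + 5463 × 0.00146484 V = 8.00244 V.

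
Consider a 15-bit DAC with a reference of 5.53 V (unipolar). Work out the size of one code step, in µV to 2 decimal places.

168.76 µV

Full-scale span = 5.53 V.
LSB = 5.53 / 2^15 = 5.53 / 32768 = 0.000168762 V = 168.76 µV.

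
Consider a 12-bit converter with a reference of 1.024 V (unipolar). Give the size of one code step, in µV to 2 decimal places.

250.00 µV

Full-scale span = 1.024 V.
LSB = 1.024 / 2^12 = 1.024 / 4096 = 0.00025 V = 250.00 µV.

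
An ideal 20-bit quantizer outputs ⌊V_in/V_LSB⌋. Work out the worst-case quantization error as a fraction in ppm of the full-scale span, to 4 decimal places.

0.9537 ppm

Truncating → worst-case error = 1 LSB = V_FS/2^20, so 1e+06/1048576 = 0.953674 ppm of full scale.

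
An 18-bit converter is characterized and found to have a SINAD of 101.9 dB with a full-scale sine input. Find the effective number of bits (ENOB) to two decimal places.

16.63 bits

ENOB = (SINAD − 1.76) / 6.02 = (101.9 − 1.76)/6.02 = 16.635.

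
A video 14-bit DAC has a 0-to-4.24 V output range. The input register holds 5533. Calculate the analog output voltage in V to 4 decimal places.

1.4319 V

LSB = 4.24 V / 2^14 = 258.79 µV.
V_out = 0 + 5533 × 0.000258789 V = 1.43188 V.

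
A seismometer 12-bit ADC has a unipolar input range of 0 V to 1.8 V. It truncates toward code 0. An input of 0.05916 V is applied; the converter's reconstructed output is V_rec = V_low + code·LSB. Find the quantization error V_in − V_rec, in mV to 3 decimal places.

One LSB is 1.8 V / 4096 = 439.45 µV.
(0.05916 − 0)/0.000439453 = 134.6219; ⌊·⌋ gives code 134.
Reconstructed: 0.058886719 V.
Error = 0.05916 − 0.058886719 = 0.000273281 V = 0.273 mV.

0.273 mV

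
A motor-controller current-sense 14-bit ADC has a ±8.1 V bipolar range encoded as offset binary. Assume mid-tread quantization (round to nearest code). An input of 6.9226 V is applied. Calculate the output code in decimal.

LSB = 16.2 V / 16384 = 0.989 mV.
(6.9226 − (−8.1)) / 0.00098877 = 15193.227 LSBs.
So the output code is 15193.

code 15193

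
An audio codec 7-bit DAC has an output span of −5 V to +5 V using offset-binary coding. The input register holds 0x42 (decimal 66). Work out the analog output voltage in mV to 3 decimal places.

LSB = 10 V / 2^7 = 78.125 mV.
Code 0x42 = 66 decimal.
V_out = (−5) + 66 × 0.078125 V = 0.15625 V.
= 156.250 mV.

156.250 mV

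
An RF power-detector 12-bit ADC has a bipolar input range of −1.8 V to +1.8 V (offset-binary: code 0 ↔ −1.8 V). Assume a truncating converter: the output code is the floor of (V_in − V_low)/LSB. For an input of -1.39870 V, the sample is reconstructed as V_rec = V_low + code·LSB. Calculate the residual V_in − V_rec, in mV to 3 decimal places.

0.519 mV

One LSB is 3.6 V / 4096 = 0.879 mV.
(-1.39870 − (−1.8))/0.000878906 = 456.5902; ⌊·⌋ gives code 456.
Reconstructed: -1.3992187 V.
Difference: 0.00051875 V → 0.519 mV.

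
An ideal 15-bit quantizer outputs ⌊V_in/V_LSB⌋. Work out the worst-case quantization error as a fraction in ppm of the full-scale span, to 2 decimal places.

30.52 ppm

Truncating → worst-case error = 1 LSB = V_FS/2^15, so 1e+06/32768 = 30.5176 ppm of full scale.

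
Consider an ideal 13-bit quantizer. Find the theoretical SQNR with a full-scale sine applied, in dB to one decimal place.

SNR ≈ 6.02·N + 1.76 dB = 6.02·13 + 1.76 = 80.02 dB.

80.0 dB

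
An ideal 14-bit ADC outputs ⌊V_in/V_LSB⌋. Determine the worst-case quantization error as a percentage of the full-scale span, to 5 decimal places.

Truncating → worst-case error = 1 LSB = V_FS/2^14, so 100/16384 = 0.00610352 % of full scale.

0.00610 %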